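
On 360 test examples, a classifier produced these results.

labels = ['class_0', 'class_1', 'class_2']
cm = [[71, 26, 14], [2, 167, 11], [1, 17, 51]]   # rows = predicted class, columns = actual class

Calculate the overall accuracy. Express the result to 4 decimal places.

0.8028

Accuracy = trace / total = (71+167+51=289) / 360 = 289/360 = 0.8028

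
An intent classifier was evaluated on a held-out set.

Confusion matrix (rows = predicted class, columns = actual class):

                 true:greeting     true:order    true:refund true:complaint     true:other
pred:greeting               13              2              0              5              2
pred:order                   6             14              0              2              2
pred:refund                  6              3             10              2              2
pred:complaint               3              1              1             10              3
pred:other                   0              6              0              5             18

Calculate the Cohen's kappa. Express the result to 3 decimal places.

Observed agreement pₒ = trace/N = 65/116 = 0.5603
Expected agreement pₑ = Σ (rowᵢ·colᵢ)/N² = (28·22 + 26·24 + 11·23 + 24·18 + 27·29)/116² = 0.2012
κ = (pₒ − pₑ)/(1 − pₑ) = (0.5603 − 0.2012)/(1 − 0.2012) = 0.450

0.450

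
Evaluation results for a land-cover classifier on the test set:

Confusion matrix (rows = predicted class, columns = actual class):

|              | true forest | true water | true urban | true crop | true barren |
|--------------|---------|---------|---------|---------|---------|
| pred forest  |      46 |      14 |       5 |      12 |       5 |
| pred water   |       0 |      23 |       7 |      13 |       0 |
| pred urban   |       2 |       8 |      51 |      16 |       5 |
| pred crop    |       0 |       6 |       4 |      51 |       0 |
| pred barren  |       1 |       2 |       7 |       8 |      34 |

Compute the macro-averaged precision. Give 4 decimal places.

Per-class precision (TP/(TP+FP)):
  forest: TP=46, FP=14+5+12+5=36 → 46/82 = 0.56098
  water: TP=23, FP=0+7+13+0=20 → 23/43 = 0.53488
  urban: TP=51, FP=2+8+16+5=31 → 51/82 = 0.62195
  crop: TP=51, FP=0+6+4+0=10 → 51/61 = 0.83607
  barren: TP=34, FP=1+2+7+8=18 → 34/52 = 0.65385
Macro-precision = mean = (0.56098 + 0.53488 + 0.62195 + 0.83607 + 0.65385) / 5 = 0.6415

0.6415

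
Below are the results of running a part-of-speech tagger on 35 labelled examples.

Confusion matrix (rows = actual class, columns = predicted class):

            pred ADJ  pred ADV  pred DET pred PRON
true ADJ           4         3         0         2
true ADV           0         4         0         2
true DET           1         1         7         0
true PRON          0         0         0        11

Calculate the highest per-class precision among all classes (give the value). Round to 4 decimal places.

1.0000

Per-class precision (TP/(TP+FP)):
  ADJ: TP=4, FP=0+1+0=1 → 4/5 = 0.80000
  ADV: TP=4, FP=3+1+0=4 → 4/8 = 0.50000
  DET: TP=7, FP=0+0+0=0 → 7/7 = 1.00000
  PRON: TP=11, FP=2+2+0=4 → 11/15 = 0.73333
Highest is class 'DET' with precision = 1.0000.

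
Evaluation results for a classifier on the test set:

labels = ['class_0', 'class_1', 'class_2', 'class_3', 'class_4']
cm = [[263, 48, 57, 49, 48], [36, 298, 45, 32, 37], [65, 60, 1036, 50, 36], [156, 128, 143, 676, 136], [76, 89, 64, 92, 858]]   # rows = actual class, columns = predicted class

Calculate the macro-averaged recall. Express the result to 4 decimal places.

0.6670

Per-class recall (TP/(TP+FN)):
  class_0: TP=263, FN=48+57+49+48=202 → 263/465 = 0.56559
  class_1: TP=298, FN=36+45+32+37=150 → 298/448 = 0.66518
  class_2: TP=1036, FN=65+60+50+36=211 → 1036/1247 = 0.83079
  class_3: TP=676, FN=156+128+143+136=563 → 676/1239 = 0.54560
  class_4: TP=858, FN=76+89+64+92=321 → 858/1179 = 0.72774
Macro-recall = mean = (0.56559 + 0.66518 + 0.83079 + 0.54560 + 0.72774) / 5 = 0.6670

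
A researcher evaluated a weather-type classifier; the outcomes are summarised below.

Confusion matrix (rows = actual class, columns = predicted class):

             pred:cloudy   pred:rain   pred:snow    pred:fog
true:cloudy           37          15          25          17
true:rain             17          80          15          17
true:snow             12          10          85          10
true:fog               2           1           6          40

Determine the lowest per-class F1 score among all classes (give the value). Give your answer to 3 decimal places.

Per-class F1 score (2·TP/(2·TP+FP+FN)):
  cloudy: TP=37, FP=17+12+2=31, FN=15+25+17=57 → 74/162 = 0.4568
  rain: TP=80, FP=15+10+1=26, FN=17+15+17=49 → 160/235 = 0.6809
  snow: TP=85, FP=25+15+6=46, FN=12+10+10=32 → 170/248 = 0.6855
  fog: TP=40, FP=17+17+10=44, FN=2+1+6=9 → 80/133 = 0.6015
Lowest is class 'cloudy' with F1 score = 0.457.

0.457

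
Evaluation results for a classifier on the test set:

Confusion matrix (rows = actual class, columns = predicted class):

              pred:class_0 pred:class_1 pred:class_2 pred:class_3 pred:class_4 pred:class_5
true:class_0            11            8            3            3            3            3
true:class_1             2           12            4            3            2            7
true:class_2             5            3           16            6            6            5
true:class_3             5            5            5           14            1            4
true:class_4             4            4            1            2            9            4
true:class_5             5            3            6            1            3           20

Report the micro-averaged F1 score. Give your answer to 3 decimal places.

0.414

Micro-averaging pools counts across classes: ΣTP=82, ΣFP=116, ΣFN=116.
Micro-F1 score = 2·TP/(2·TP+FP+FN) on pooled counts = 0.414 (equals overall accuracy in single-label multiclass).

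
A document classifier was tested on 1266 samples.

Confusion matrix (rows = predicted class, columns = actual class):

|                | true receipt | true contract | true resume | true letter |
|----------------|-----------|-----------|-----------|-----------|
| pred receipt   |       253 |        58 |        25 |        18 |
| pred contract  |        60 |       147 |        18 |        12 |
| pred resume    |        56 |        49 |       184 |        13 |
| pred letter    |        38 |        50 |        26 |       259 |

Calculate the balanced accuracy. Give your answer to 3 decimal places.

0.673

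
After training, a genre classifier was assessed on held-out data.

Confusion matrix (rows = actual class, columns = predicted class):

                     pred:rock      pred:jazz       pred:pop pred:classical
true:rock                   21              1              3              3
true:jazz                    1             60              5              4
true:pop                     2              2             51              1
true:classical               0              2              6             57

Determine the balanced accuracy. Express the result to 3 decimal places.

Balanced accuracy = mean of per-class recall.
  rock: recall = 21/28 = 0.7500
  jazz: recall = 60/70 = 0.8571
  pop: recall = 51/56 = 0.9107
  classical: recall = 57/65 = 0.8769
Mean = (0.7500 + 0.8571 + 0.9107 + 0.8769) / 4 = 0.849

0.849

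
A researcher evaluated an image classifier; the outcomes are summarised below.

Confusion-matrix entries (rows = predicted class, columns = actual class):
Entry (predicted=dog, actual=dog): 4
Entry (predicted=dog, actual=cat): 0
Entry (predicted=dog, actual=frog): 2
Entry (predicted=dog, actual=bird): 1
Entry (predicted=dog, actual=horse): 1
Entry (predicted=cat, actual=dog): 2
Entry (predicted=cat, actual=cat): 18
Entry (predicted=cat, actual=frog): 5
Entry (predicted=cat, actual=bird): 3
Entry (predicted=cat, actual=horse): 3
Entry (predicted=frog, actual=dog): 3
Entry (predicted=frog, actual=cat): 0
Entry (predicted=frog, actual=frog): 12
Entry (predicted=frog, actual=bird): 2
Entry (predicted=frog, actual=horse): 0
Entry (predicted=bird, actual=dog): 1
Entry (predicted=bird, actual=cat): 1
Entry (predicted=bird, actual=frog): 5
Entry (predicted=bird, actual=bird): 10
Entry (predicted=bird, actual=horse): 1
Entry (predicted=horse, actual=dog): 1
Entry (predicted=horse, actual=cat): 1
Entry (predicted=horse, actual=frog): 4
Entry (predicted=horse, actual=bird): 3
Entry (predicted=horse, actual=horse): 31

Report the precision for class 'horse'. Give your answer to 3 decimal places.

0.775

One-vs-rest for 'horse': TP = diagonal; FP = other classes predicted 'horse'; FN = 'horse' predicted as other.
precision = TP/(TP+FP).
horse: TP=31, FP=1+1+4+3=9 → 31/40 = 0.7750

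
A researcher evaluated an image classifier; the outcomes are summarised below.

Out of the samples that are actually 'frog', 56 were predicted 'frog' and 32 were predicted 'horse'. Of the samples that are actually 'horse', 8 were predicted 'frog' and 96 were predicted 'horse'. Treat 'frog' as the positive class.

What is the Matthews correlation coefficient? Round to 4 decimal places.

0.5913

MCC = (TP·TN − FP·FN) / √((TP+FP)(TP+FN)(TN+FP)(TN+FN))
Numerator = 56·96 − 8·32 = 5120
Denominator = √(64·88·104·128) = √74973184 = 8658.7057
MCC = 5120 / 8658.7057 = 0.5913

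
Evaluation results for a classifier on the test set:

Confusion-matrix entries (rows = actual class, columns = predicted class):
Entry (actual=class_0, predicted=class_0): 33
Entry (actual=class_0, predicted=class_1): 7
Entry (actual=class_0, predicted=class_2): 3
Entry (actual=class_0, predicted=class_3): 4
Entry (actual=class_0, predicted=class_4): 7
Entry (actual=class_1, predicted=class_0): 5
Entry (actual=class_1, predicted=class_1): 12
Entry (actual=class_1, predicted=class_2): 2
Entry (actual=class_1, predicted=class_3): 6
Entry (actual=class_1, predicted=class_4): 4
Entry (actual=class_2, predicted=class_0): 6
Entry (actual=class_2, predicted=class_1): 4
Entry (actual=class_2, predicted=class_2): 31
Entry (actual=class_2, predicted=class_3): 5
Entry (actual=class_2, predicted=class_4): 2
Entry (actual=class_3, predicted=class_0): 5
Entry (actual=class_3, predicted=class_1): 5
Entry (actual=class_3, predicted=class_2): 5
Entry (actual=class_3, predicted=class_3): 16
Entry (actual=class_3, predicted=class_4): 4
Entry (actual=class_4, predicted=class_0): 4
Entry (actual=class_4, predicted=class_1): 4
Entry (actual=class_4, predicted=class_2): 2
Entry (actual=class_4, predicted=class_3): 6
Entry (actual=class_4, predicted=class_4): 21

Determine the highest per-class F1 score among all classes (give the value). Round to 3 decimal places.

0.681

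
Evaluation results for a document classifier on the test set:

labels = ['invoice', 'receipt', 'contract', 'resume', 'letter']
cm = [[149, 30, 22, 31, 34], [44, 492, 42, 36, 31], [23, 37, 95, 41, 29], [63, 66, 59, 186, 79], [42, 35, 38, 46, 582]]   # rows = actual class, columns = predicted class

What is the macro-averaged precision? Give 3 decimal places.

Per-class precision (TP/(TP+FP)):
  invoice: TP=149, FP=44+23+63+42=172 → 149/321 = 0.4642
  receipt: TP=492, FP=30+37+66+35=168 → 492/660 = 0.7455
  contract: TP=95, FP=22+42+59+38=161 → 95/256 = 0.3711
  resume: TP=186, FP=31+36+41+46=154 → 186/340 = 0.5471
  letter: TP=582, FP=34+31+29+79=173 → 582/755 = 0.7709
Macro-precision = mean = (0.4642 + 0.7455 + 0.3711 + 0.5471 + 0.7709) / 5 = 0.580

0.580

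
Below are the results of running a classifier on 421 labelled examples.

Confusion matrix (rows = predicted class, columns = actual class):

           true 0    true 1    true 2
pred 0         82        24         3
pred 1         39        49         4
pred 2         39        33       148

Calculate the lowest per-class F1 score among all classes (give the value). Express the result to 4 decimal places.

0.4949

Per-class F1 score (2·TP/(2·TP+FP+FN)):
  0: TP=82, FP=24+3=27, FN=39+39=78 → 164/269 = 0.60967
  1: TP=49, FP=39+4=43, FN=24+33=57 → 98/198 = 0.49495
  2: TP=148, FP=39+33=72, FN=3+4=7 → 296/375 = 0.78933
Lowest is class '1' with F1 score = 0.4949.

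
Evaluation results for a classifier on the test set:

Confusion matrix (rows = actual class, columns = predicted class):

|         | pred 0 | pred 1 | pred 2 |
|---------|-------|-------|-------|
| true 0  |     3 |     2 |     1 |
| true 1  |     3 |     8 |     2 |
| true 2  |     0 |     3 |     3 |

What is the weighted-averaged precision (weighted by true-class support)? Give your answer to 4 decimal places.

0.5600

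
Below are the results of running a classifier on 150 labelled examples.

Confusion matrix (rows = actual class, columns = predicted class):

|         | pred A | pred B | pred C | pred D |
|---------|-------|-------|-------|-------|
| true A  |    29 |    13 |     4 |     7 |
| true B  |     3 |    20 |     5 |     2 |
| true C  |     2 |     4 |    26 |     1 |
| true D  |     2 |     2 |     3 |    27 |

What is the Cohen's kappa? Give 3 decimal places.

0.574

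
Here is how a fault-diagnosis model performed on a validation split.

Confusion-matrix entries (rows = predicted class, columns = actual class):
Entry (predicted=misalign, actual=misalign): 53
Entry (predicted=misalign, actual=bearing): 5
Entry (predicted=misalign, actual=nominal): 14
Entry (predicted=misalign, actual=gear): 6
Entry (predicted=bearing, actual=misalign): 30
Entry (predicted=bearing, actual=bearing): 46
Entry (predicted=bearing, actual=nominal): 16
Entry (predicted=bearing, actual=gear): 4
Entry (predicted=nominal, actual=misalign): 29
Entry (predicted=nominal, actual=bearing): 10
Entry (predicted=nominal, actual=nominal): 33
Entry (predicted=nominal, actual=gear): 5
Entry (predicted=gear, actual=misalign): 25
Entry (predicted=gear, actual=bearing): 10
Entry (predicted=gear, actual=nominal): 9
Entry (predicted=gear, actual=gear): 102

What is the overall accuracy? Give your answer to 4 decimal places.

0.5894

Accuracy = trace / total = (53+46+33+102=234) / 397 = 234/397 = 0.5894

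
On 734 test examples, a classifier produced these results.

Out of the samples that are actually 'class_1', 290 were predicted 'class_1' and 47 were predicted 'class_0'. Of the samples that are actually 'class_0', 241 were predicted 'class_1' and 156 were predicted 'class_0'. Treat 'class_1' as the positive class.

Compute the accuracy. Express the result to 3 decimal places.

Accuracy = (TP+TN)/N = (290+156)/734 = 0.608

0.608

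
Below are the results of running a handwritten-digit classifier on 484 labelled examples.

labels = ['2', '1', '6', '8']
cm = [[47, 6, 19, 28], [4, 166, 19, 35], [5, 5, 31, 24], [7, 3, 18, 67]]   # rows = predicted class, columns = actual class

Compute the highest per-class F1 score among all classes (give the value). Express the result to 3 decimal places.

0.822

Per-class F1 score (2·TP/(2·TP+FP+FN)):
  2: TP=47, FP=6+19+28=53, FN=4+5+7=16 → 94/163 = 0.5767
  1: TP=166, FP=4+19+35=58, FN=6+5+3=14 → 332/404 = 0.8218
  6: TP=31, FP=5+5+24=34, FN=19+19+18=56 → 62/152 = 0.4079
  8: TP=67, FP=7+3+18=28, FN=28+35+24=87 → 134/249 = 0.5382
Highest is class '1' with F1 score = 0.822.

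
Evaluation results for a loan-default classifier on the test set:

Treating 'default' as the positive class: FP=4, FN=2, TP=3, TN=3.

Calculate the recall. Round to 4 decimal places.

0.6000

Recall = TP/(TP+FN) = 3/(3+2) = 3/5 = 0.6000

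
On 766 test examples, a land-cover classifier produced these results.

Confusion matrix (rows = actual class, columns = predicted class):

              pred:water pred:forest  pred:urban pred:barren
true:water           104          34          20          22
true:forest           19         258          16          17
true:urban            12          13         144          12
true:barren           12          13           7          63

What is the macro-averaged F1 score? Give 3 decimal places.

0.711

Per-class F1 score (2·TP/(2·TP+FP+FN)):
  water: TP=104, FP=19+12+12=43, FN=34+20+22=76 → 208/327 = 0.6361
  forest: TP=258, FP=34+13+13=60, FN=19+16+17=52 → 516/628 = 0.8217
  urban: TP=144, FP=20+16+7=43, FN=12+13+12=37 → 288/368 = 0.7826
  barren: TP=63, FP=22+17+12=51, FN=12+13+7=32 → 126/209 = 0.6029
Macro-F1 score = mean = (0.6361 + 0.8217 + 0.7826 + 0.6029) / 4 = 0.711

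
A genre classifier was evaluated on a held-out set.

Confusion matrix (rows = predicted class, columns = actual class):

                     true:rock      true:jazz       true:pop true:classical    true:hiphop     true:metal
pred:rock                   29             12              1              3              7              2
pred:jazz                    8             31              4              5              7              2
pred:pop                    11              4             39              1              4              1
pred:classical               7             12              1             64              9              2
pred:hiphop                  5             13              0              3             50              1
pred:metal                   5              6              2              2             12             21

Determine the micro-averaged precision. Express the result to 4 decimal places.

0.6062

Micro-averaging pools counts across classes: ΣTP=234, ΣFP=152, ΣFN=152.
Micro-precision = TP/(TP+FP) on pooled counts = 0.6062 (equals overall accuracy in single-label multiclass).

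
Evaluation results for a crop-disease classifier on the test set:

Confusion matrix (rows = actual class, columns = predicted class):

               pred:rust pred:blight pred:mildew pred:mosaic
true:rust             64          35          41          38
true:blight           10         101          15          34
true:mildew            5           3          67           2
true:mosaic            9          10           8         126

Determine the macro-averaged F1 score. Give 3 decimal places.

0.623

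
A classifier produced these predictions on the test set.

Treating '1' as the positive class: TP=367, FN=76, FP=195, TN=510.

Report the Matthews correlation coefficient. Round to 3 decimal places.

0.537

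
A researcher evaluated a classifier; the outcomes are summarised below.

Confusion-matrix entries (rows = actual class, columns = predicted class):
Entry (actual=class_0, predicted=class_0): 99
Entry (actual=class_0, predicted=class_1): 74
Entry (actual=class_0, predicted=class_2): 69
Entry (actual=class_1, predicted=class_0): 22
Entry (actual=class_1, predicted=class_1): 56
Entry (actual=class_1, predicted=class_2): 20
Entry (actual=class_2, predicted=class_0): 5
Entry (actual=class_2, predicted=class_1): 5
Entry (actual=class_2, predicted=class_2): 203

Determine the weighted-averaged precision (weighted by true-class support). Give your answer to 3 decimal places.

Per-class precision (TP/(TP+FP)):
  class_0: TP=99, FP=22+5=27 → 99/126 = 0.7857
  class_1: TP=56, FP=74+5=79 → 56/135 = 0.4148
  class_2: TP=203, FP=69+20=89 → 203/292 = 0.6952
Weighted-precision = Σ (supportᵢ/N)·precisionᵢ with N=553: (242/553)·0.7857 + (98/553)·0.4148 + (213/553)·0.6952 = 0.685

0.685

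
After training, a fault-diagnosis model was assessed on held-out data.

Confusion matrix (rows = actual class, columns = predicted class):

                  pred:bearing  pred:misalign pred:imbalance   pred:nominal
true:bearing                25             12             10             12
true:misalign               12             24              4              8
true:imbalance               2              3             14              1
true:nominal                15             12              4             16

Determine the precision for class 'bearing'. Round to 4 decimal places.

0.4630

Treat 'bearing' as positive and all other classes as negative.
precision = TP/(TP+FP).
bearing: TP=25, FP=12+2+15=29 → 25/54 = 0.46296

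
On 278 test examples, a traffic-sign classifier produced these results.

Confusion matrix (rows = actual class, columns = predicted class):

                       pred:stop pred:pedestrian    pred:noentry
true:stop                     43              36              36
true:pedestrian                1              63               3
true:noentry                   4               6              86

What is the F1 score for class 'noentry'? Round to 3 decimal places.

0.778

F1 score = 2·TP/(2·TP+FP+FN).
noentry: TP=86, FP=36+3=39, FN=4+6=10 → 172/221 = 0.7783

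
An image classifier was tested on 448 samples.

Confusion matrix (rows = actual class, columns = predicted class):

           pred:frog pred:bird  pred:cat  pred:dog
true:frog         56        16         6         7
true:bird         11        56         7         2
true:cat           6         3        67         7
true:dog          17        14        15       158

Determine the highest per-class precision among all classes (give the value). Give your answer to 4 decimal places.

0.9080

Per-class precision (TP/(TP+FP)):
  frog: TP=56, FP=11+6+17=34 → 56/90 = 0.62222
  bird: TP=56, FP=16+3+14=33 → 56/89 = 0.62921
  cat: TP=67, FP=6+7+15=28 → 67/95 = 0.70526
  dog: TP=158, FP=7+2+7=16 → 158/174 = 0.90805
Highest is class 'dog' with precision = 0.9080.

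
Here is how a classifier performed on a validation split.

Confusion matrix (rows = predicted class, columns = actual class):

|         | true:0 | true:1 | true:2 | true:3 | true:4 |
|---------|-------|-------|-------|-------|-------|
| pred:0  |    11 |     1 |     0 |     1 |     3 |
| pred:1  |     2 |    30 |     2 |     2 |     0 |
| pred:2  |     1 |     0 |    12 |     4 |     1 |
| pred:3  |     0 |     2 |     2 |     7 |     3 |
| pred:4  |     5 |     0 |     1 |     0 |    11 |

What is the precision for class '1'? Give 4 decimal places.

0.8333

One-vs-rest for '1': TP = diagonal; FP = other classes predicted '1'; FN = '1' predicted as other.
precision = TP/(TP+FP).
1: TP=30, FP=2+2+2+0=6 → 30/36 = 0.83333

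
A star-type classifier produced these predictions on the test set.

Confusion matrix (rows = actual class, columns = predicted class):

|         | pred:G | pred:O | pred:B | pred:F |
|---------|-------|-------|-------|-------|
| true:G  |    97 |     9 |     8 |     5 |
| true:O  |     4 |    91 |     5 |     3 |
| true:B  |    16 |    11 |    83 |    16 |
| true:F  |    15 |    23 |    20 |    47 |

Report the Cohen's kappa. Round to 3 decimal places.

0.602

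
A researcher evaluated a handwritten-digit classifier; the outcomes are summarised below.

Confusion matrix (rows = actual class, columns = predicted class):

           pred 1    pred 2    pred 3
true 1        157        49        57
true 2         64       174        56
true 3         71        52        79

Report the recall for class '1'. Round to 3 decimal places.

recall = TP/(TP+FN).
1: TP=157, FN=49+57=106 → 157/263 = 0.5970

0.597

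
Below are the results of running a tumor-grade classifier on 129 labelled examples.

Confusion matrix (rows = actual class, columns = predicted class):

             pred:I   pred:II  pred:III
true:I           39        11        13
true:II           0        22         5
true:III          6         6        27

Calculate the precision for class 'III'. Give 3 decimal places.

precision = TP/(TP+FP).
III: TP=27, FP=13+5=18 → 27/45 = 0.6000

0.600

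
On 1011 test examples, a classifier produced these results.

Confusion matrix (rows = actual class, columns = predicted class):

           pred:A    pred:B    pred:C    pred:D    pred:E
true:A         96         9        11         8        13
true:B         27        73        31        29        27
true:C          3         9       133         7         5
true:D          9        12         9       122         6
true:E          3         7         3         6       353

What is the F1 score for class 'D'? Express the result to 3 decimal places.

F1 score = 2·TP/(2·TP+FP+FN).
D: TP=122, FP=8+29+7+6=50, FN=9+12+9+6=36 → 244/330 = 0.7394

0.739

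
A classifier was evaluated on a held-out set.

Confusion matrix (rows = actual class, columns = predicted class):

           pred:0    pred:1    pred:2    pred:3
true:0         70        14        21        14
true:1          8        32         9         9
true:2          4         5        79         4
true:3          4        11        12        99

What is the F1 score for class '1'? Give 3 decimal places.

0.533

Treat '1' as positive and all other classes as negative.
F1 score = 2·TP/(2·TP+FP+FN).
1: TP=32, FP=14+5+11=30, FN=8+9+9=26 → 64/120 = 0.5333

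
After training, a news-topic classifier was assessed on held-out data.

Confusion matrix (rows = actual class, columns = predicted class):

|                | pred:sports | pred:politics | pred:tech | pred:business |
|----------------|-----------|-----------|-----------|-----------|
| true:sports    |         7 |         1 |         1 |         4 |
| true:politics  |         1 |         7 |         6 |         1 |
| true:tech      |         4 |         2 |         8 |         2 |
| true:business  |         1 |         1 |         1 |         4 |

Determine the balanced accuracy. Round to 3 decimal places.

0.519

Balanced accuracy = mean of per-class recall.
  sports: recall = 7/13 = 0.5385
  politics: recall = 7/15 = 0.4667
  tech: recall = 8/16 = 0.5000
  business: recall = 4/7 = 0.5714
Mean = (0.5385 + 0.4667 + 0.5000 + 0.5714) / 4 = 0.519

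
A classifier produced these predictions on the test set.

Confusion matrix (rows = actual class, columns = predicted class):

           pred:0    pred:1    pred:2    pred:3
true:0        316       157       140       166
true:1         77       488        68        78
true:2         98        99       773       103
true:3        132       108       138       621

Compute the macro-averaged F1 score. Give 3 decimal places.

0.603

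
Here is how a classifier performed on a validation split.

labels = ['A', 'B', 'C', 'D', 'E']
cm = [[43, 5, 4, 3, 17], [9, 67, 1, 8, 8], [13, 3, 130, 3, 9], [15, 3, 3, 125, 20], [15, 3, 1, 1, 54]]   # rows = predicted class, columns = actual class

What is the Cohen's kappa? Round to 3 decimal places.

0.675

Observed agreement pₒ = trace/N = 419/563 = 0.7442
Expected agreement pₑ = Σ (rowᵢ·colᵢ)/N² = (95·72 + 81·93 + 139·158 + 140·166 + 108·74)/563² = 0.2132
κ = (pₒ − pₑ)/(1 − pₑ) = (0.7442 − 0.2132)/(1 − 0.2132) = 0.675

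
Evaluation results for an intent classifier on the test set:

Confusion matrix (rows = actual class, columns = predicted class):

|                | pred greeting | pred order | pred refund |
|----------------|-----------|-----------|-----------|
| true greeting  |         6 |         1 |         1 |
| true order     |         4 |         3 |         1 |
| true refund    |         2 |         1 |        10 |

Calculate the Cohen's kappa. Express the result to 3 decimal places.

0.472

Observed agreement pₒ = trace/N = 19/29 = 0.6552
Expected agreement pₑ = Σ (rowᵢ·colᵢ)/N² = (8·12 + 8·5 + 13·12)/29² = 0.3472
κ = (pₒ − pₑ)/(1 − pₑ) = (0.6552 − 0.3472)/(1 − 0.3472) = 0.472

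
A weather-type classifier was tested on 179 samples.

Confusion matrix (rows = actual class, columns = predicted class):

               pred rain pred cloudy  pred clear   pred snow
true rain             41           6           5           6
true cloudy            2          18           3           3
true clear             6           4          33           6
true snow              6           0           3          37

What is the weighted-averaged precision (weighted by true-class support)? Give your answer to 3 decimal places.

0.723

Per-class precision (TP/(TP+FP)):
  rain: TP=41, FP=2+6+6=14 → 41/55 = 0.7455
  cloudy: TP=18, FP=6+4+0=10 → 18/28 = 0.6429
  clear: TP=33, FP=5+3+3=11 → 33/44 = 0.7500
  snow: TP=37, FP=6+3+6=15 → 37/52 = 0.7115
Weighted-precision = Σ (supportᵢ/N)·precisionᵢ with N=179: (58/179)·0.7455 + (26/179)·0.6429 + (49/179)·0.7500 + (46/179)·0.7115 = 0.723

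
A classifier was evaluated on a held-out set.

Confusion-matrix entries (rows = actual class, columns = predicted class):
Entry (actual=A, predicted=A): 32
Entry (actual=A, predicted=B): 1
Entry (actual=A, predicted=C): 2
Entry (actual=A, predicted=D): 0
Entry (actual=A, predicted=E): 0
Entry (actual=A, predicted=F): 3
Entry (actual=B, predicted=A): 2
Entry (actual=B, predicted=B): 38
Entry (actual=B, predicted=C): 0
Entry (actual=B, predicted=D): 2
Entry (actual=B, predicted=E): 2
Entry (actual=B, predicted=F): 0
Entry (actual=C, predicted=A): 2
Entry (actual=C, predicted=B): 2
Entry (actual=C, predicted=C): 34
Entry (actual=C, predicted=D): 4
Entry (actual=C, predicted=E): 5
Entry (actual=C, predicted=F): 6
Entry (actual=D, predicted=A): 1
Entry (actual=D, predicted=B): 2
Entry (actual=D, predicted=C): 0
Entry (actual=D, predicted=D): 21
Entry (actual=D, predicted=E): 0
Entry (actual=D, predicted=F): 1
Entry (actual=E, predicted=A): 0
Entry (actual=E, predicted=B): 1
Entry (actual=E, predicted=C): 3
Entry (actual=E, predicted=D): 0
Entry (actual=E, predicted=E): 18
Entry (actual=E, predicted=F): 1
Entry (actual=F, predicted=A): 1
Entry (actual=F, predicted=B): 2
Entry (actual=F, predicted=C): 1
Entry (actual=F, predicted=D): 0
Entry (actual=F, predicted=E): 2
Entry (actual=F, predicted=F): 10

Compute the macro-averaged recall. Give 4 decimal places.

Per-class recall (TP/(TP+FN)):
  A: TP=32, FN=1+2+0+0+3=6 → 32/38 = 0.84211
  B: TP=38, FN=2+0+2+2+0=6 → 38/44 = 0.86364
  C: TP=34, FN=2+2+4+5+6=19 → 34/53 = 0.64151
  D: TP=21, FN=1+2+0+0+1=4 → 21/25 = 0.84000
  E: TP=18, FN=0+1+3+0+1=5 → 18/23 = 0.78261
  F: TP=10, FN=1+2+1+0+2=6 → 10/16 = 0.62500
Macro-recall = mean = (0.84211 + 0.86364 + 0.64151 + 0.84000 + 0.78261 + 0.62500) / 6 = 0.7658

0.7658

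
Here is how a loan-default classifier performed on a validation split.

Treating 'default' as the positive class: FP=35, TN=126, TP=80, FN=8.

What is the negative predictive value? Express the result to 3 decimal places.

0.940

NPV = TN/(TN+FN) = 126/(126+8) = 0.940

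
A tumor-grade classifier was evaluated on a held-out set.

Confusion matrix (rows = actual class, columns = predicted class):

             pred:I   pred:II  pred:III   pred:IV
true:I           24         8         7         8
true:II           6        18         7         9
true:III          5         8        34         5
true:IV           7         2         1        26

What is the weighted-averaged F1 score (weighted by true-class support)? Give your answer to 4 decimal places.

Per-class F1 score (2·TP/(2·TP+FP+FN)):
  I: TP=24, FP=6+5+7=18, FN=8+7+8=23 → 48/89 = 0.53933
  II: TP=18, FP=8+8+2=18, FN=6+7+9=22 → 36/76 = 0.47368
  III: TP=34, FP=7+7+1=15, FN=5+8+5=18 → 68/101 = 0.67327
  IV: TP=26, FP=8+9+5=22, FN=7+2+1=10 → 52/84 = 0.61905
Weighted-F1 score = Σ (supportᵢ/N)·F1 scoreᵢ with N=175: (47/175)·0.53933 + (40/175)·0.47368 + (52/175)·0.67327 + (36/175)·0.61905 = 0.5805

0.5805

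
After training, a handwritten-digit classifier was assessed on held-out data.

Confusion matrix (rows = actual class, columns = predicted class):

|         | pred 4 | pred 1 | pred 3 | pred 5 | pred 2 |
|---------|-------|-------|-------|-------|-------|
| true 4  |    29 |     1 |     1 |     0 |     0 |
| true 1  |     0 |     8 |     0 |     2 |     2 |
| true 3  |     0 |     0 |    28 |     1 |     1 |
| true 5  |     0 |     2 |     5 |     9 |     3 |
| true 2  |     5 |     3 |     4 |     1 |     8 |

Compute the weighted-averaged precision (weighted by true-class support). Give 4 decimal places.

Per-class precision (TP/(TP+FP)):
  4: TP=29, FP=0+0+0+5=5 → 29/34 = 0.85294
  1: TP=8, FP=1+0+2+3=6 → 8/14 = 0.57143
  3: TP=28, FP=1+0+5+4=10 → 28/38 = 0.73684
  5: TP=9, FP=0+2+1+1=4 → 9/13 = 0.69231
  2: TP=8, FP=0+2+1+3=6 → 8/14 = 0.57143
Weighted-precision = Σ (supportᵢ/N)·precisionᵢ with N=113: (31/113)·0.85294 + (12/113)·0.57143 + (30/113)·0.73684 + (19/113)·0.69231 + (21/113)·0.57143 = 0.7129

0.7129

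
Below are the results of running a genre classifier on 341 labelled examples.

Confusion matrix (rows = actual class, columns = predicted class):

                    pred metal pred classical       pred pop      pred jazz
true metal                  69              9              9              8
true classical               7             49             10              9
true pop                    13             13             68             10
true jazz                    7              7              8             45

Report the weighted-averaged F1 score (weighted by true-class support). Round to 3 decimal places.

0.678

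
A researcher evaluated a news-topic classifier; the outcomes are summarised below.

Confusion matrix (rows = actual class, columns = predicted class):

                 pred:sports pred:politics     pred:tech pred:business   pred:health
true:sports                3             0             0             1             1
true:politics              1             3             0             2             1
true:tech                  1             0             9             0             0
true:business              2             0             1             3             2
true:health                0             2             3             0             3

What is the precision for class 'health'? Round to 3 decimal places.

0.429

One-vs-rest for 'health': TP = diagonal; FP = other classes predicted 'health'; FN = 'health' predicted as other.
precision = TP/(TP+FP).
health: TP=3, FP=1+1+0+2=4 → 3/7 = 0.4286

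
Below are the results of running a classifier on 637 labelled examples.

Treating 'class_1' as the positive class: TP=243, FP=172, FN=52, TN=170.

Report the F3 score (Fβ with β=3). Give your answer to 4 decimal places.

0.7915

Fβ = (1+β²)·TP / ((1+β²)·TP + β²·FN + FP), with β²=9
= 10·243 / (10·243 + 9·52 + 172) = 0.7915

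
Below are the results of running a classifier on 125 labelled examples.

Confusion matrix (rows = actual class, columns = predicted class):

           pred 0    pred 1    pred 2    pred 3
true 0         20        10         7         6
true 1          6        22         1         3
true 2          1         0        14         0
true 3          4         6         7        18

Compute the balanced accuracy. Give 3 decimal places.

0.650

Balanced accuracy = mean of per-class recall.
  0: recall = 20/43 = 0.4651
  1: recall = 22/32 = 0.6875
  2: recall = 14/15 = 0.9333
  3: recall = 18/35 = 0.5143
Mean = (0.4651 + 0.6875 + 0.9333 + 0.5143) / 4 = 0.650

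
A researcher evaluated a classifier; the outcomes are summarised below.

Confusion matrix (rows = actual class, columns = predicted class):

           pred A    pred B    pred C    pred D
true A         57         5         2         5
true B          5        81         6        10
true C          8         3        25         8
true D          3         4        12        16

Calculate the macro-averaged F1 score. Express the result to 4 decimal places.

0.6570

Per-class F1 score (2·TP/(2·TP+FP+FN)):
  A: TP=57, FP=5+8+3=16, FN=5+2+5=12 → 114/142 = 0.80282
  B: TP=81, FP=5+3+4=12, FN=5+6+10=21 → 162/195 = 0.83077
  C: TP=25, FP=2+6+12=20, FN=8+3+8=19 → 50/89 = 0.56180
  D: TP=16, FP=5+10+8=23, FN=3+4+12=19 → 32/74 = 0.43243
Macro-F1 score = mean = (0.80282 + 0.83077 + 0.56180 + 0.43243) / 4 = 0.6570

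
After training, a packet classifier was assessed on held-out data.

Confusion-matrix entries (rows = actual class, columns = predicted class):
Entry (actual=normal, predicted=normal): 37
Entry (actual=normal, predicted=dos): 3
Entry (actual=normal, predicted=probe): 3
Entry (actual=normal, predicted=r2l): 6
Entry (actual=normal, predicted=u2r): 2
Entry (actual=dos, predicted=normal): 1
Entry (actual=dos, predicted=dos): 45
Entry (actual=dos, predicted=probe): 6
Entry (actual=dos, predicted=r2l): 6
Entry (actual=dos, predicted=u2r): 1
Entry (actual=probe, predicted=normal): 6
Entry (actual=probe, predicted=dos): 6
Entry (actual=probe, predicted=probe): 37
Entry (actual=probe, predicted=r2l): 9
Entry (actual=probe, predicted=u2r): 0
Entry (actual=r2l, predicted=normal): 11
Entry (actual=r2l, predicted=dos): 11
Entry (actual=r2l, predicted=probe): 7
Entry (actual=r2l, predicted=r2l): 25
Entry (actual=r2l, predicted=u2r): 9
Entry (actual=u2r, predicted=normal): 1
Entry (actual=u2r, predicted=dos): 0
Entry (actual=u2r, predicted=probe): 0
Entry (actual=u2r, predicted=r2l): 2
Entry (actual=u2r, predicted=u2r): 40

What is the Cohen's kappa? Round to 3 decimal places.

Observed agreement pₒ = trace/N = 184/274 = 0.6715
Expected agreement pₑ = Σ (rowᵢ·colᵢ)/N² = (51·56 + 59·65 + 58·53 + 63·48 + 43·52)/274² = 0.2001
κ = (pₒ − pₑ)/(1 − pₑ) = (0.6715 − 0.2001)/(1 − 0.2001) = 0.589

0.589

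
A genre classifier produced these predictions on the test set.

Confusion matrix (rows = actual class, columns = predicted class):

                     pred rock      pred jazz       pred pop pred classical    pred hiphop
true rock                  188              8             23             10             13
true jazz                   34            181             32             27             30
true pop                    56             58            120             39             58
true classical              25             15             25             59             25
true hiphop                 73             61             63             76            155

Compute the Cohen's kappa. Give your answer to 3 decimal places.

Observed agreement pₒ = trace/N = 703/1454 = 0.4835
Expected agreement pₑ = Σ (rowᵢ·colᵢ)/N² = (242·376 + 304·323 + 331·263 + 149·211 + 428·281)/1454² = 0.2024
κ = (pₒ − pₑ)/(1 − pₑ) = (0.4835 − 0.2024)/(1 − 0.2024) = 0.352

0.352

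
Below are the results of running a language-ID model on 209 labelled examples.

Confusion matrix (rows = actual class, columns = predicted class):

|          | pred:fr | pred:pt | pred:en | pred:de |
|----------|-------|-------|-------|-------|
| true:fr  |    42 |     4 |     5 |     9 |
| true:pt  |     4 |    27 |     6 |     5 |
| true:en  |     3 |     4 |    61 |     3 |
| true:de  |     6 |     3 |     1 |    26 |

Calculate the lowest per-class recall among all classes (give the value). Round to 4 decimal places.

Per-class recall (TP/(TP+FN)):
  fr: TP=42, FN=4+5+9=18 → 42/60 = 0.70000
  pt: TP=27, FN=4+6+5=15 → 27/42 = 0.64286
  en: TP=61, FN=3+4+3=10 → 61/71 = 0.85915
  de: TP=26, FN=6+3+1=10 → 26/36 = 0.72222
Lowest is class 'pt' with recall = 0.6429.

0.6429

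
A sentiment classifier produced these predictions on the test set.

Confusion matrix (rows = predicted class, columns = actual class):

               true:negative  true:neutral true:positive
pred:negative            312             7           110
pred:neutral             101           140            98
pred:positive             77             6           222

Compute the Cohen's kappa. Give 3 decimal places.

Observed agreement pₒ = trace/N = 674/1073 = 0.6281
Expected agreement pₑ = Σ (rowᵢ·colᵢ)/N² = (490·429 + 153·339 + 430·305)/1073² = 0.3415
κ = (pₒ − pₑ)/(1 − pₑ) = (0.6281 − 0.3415)/(1 − 0.3415) = 0.435

0.435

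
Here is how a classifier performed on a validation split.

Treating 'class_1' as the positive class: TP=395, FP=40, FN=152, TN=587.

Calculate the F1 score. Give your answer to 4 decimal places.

0.8045

Precision = TP/(TP+FP) = 395/435 = 0.9080
Recall = TP/(TP+FN) = 395/547 = 0.7221
F1 = 2·TP/(2·TP+FP+FN) = 790/982 = 0.8045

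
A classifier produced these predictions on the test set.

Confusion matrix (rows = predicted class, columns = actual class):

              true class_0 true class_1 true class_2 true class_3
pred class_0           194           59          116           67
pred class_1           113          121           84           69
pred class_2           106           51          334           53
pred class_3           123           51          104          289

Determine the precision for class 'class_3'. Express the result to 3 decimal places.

Treat 'class_3' as positive and all other classes as negative.
precision = TP/(TP+FP).
class_3: TP=289, FP=123+51+104=278 → 289/567 = 0.5097

0.510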